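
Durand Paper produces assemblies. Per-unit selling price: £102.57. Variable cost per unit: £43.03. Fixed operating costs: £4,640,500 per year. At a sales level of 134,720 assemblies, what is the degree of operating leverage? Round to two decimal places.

Contribution at this volume is 134,720 × £59.54 = £8,021,228.80.
Subtracting fixed costs: EBIT = £8,021,228.80 − £4,640,500 = £3,380,728.80.
So DOL = total CM / EBIT = £8,021,228.80 / £3,380,728.80 = 2.3726.

2.37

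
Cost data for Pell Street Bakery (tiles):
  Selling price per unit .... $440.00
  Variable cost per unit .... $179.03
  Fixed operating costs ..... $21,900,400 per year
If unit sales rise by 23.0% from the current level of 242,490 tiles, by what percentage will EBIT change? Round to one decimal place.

+35.2%

At 242,490 units, contribution = 242,490 × $260.97 = $63,282,615.30.
EBIT = $63,282,615.30 − $21,900,400 = $41,382,215.30.
So DOL = total CM / EBIT = $63,282,615.30 / $41,382,215.30 = 1.5292.
So EBIT moves 1.5292 × (+23.0%) = +35.2%.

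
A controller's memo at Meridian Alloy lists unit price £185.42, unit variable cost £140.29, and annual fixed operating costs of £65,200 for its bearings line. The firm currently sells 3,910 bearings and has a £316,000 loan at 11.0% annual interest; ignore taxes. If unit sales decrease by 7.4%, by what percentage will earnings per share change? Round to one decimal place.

-17.1%

Total contribution margin = 3,910 × £45.13 = £176,458.30.
Subtracting fixed costs: EBIT = £176,458.30 − £65,200 = £111,258.30.
After interest of £34,760.00, pre-tax earnings = £76,498.30.
Degree of combined leverage = contribution ÷ (EBIT − I) = £176,458.30 ÷ £76,498.30 = 2.3067.
%ΔEPS = DCL × %ΔSales = 2.3067 × -7.4% = -17.1%.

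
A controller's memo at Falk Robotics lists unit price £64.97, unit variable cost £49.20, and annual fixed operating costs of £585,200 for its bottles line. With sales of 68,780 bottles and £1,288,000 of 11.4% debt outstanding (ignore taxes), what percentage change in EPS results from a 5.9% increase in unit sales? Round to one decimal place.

At 68,780 units, contribution = 68,780 × £15.77 = £1,084,660.60.
Subtracting fixed costs: EBIT = £1,084,660.60 − £585,200 = £499,460.60.
After interest of £146,832.00, pre-tax earnings = £352,628.60.
DCL = total CM / (EBIT − I) = £1,084,660.60 / £352,628.60 = 3.0759.
%ΔEPS = DCL × %ΔSales = 3.0759 × +5.9% = +18.1%.

+18.1%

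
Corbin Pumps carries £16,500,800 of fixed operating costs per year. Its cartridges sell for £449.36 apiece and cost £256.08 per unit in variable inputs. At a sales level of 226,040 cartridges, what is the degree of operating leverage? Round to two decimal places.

Contribution at this volume is 226,040 × £193.28 = £43,689,011.20.
Subtracting fixed costs: EBIT = £43,689,011.20 − £16,500,800 = £27,188,211.20.
DOL = contribution ÷ EBIT = £43,689,011.20 ÷ £27,188,211.20 = 1.6069.

1.61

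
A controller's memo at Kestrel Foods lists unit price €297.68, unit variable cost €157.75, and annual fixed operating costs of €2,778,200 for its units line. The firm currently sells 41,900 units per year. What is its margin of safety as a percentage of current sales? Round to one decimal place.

Unit CM = price − variable cost = €297.68 − €157.75 = €139.93. Break-even units = €2,778,200 ÷ €139.93 = 19,854.21; break-even revenue = 19,854.21 × €297.68 = €5,910,202.07.
Actual sales revenue = 41,900 × €297.68 = €12,472,792.00.
Margin of safety = (€12,472,792.00 − €5,910,202.07) ÷ €12,472,792.00 = 52.6%.

52.6%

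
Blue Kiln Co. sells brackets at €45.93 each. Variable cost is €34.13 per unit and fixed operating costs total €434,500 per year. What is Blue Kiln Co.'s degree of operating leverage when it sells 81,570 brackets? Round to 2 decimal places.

Contribution at this volume is 81,570 × €11.80 = €962,526.00.
Operating income = contribution − fixed costs = €962,526.00 − €434,500 = €528,026.00.
Degree of operating leverage = €962,526.00 / €528,026.00 = 1.8229.

1.82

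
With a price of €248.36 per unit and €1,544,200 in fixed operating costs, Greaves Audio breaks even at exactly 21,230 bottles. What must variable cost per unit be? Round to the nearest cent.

Contribution per unit must be FC / Q = €1,544,200 / 21,230 = €72.7367.
Variable cost per unit = €248.36 − €72.7367 = €175.62.

€175.62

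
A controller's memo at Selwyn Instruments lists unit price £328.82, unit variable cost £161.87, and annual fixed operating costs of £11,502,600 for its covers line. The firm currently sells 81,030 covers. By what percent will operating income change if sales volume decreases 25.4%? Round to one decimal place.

-169.7%

Contribution at this volume is 81,030 × £166.95 = £13,527,958.50.
EBIT = £13,527,958.50 − £11,502,600 = £2,025,358.50.
So DOL = total CM / EBIT = £13,527,958.50 / £2,025,358.50 = 6.6793.
Operating income changes by 6.6793 × -25.4% = -169.7%.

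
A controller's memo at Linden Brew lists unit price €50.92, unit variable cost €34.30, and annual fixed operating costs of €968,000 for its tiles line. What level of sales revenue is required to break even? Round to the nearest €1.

€2,965,738

CM per unit = €50.92 − €34.30 = €16.62; CM ratio = €16.62 / €50.92 = 0.3264.
Break-even revenue = fixed costs × price ÷ CM = €968,000 × €50.92 ÷ €16.62 = €2,965,738.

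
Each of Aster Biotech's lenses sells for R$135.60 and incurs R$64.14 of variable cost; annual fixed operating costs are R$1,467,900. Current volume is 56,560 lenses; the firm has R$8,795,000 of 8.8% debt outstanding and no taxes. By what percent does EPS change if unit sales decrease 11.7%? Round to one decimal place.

-26.3%

Total contribution margin = 56,560 × R$71.46 = R$4,041,777.60.
Operating income = contribution − fixed costs = R$4,041,777.60 − R$1,467,900 = R$2,573,877.60.
Interest = R$773,960.00, so EBIT − I = R$1,799,917.60.
Degree of combined leverage = contribution ÷ (EBIT − I) = R$4,041,777.60 ÷ R$1,799,917.60 = 2.2455.
%ΔEPS = DCL × %ΔSales = 2.2455 × -11.7% = -26.3%.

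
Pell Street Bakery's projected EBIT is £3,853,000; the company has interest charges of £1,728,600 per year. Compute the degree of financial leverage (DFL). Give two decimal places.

Annual interest charges come to £1,728,600.00.
DFL = EBIT ÷ (EBIT − I) = £3,853,000 ÷ (£3,853,000 − £1,728,600.00) = £3,853,000 ÷ £2,124,400.00 = 1.8137.

1.81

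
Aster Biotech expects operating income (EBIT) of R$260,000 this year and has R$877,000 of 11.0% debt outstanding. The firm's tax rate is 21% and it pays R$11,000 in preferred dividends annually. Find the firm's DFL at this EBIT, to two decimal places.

1.74

Annual interest charges come to R$96,470.00.
Preferred dividends grossed up pre-tax: R$11,000 / (1 − 0.21) = R$13,924.05.
DFL = EBIT ÷ [EBIT − I − D_p/(1−t)] = R$260,000 ÷ [R$260,000 − R$96,470.00 − R$13,924.05] = R$260,000 ÷ R$149,605.95 = 1.7379.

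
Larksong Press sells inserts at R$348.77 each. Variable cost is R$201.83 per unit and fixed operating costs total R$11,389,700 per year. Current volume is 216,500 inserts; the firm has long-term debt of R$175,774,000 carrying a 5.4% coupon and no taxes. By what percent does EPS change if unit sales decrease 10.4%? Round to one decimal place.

At 216,500 units, contribution = 216,500 × R$146.94 = R$31,812,510.00.
Subtracting fixed costs: EBIT = R$31,812,510.00 − R$11,389,700 = R$20,422,810.00.
Interest = R$9,491,796.00, so EBIT − I = R$10,931,014.00.
DCL = total CM / (EBIT − I) = R$31,812,510.00 / R$10,931,014.00 = 2.9103.
EPS therefore changes by 2.9103 × (-10.4%) = -30.3%.

-30.3%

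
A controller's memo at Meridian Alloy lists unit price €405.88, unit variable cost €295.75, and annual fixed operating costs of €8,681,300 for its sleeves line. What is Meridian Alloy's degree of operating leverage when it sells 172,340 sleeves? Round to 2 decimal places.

At 172,340 units, contribution = 172,340 × €110.13 = €18,979,804.20.
Subtracting fixed costs: EBIT = €18,979,804.20 − €8,681,300 = €10,298,504.20.
DOL = contribution ÷ EBIT = €18,979,804.20 ÷ €10,298,504.20 = 1.8430.

1.84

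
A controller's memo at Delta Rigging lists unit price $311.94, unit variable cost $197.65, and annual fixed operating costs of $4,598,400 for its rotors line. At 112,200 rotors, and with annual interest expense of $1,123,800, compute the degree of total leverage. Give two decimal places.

1.81

Total contribution margin = 112,200 × $114.29 = $12,823,338.00.
Subtracting fixed costs: EBIT = $12,823,338.00 − $4,598,400 = $8,224,938.00. Interest = $1,123,800.00.
DOL = $12,823,338.00 ÷ $8,224,938.00 = 1.5591; DFL = $8,224,938.00 ÷ $7,101,138.00 = 1.1583.
Combined leverage = 1.5591 × 1.1583 = 1.8059.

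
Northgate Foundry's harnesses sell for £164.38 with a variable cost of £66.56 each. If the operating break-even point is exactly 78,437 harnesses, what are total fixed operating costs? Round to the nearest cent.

Each unit contributes £164.38 − £66.56 = £97.82.
Fixed costs = break-even units × CM = 78,437 × £97.82 = £7,672,707.34.

£7,672,707.34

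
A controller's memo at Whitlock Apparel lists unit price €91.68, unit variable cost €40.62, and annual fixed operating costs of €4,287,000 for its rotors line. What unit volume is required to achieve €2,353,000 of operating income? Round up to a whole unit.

Unit CM = price − variable cost = €91.68 − €40.62 = €51.06.
Required volume = (fixed costs + target profit) ÷ CM = (€4,287,000 + €2,353,000) ÷ €51.06 = 130,043.09, so 130,044 rotors.

130,044 rotors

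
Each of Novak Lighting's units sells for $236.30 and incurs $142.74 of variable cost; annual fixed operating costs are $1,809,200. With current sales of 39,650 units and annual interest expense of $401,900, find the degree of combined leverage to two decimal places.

At 39,650 units, contribution = 39,650 × $93.56 = $3,709,654.00.
Subtracting fixed costs: EBIT = $3,709,654.00 − $1,809,200 = $1,900,454.00. Interest = $401,900.00.
DOL = $3,709,654.00 ÷ $1,900,454.00 = 1.9520; DFL = $1,900,454.00 ÷ $1,498,554.00 = 1.2682.
DCL = DOL × DFL = 1.9520 × 1.2682 = 2.4755.

2.48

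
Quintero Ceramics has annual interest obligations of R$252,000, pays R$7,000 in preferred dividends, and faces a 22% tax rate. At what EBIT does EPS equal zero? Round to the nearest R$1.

R$260,974

Preferred dividends are paid after tax, so their pre-tax equivalent is R$7,000 ÷ (1 − 0.22) = R$8,974.36.
EPS = 0 when EBIT covers interest plus the pre-tax preferred burden: R$252,000 + R$8,974.36 = R$260,974.36.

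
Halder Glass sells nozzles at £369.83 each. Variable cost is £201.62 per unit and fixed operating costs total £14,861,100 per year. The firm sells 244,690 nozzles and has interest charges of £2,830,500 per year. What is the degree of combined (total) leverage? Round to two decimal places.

1.75

At 244,690 units, contribution = 244,690 × £168.21 = £41,159,304.90.
EBIT = £41,159,304.90 − £14,861,100 = £26,298,204.90. Interest = £2,830,500.00, so EBIT − I = £23,467,704.90.
Degree of total leverage = total CM / (EBIT − interest) = £41,159,304.90 / £23,467,704.90 = 1.7539.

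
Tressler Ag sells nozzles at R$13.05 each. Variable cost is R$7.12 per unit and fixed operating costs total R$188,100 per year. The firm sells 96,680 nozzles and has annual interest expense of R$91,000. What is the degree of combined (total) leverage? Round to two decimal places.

Total contribution margin = 96,680 × R$5.93 = R$573,312.40.
Operating income = contribution − fixed costs = R$573,312.40 − R$188,100 = R$385,212.40. Interest = R$91,000.00, so EBIT − I = R$294,212.40.
Degree of total leverage = total CM / (EBIT − interest) = R$573,312.40 / R$294,212.40 = 1.9486.

1.95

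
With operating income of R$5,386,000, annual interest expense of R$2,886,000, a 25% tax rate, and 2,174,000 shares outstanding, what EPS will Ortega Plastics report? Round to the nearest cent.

R$0.86

Pre-tax income = R$5,386,000 − R$2,886,000.00 = R$2,500,000.00.
After tax at 25%: net income = R$2,500,000.00 × 0.75 = R$1,875,000.00.
Per share: R$1,875,000.00 / 2,174,000 shares = R$0.86.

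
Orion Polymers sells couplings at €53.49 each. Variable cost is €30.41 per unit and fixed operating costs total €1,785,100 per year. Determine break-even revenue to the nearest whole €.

CM per unit = €53.49 − €30.41 = €23.08; CM ratio = €23.08 / €53.49 = 0.4315.
Break-even sales = FC ÷ CM ratio = €1,785,100 × €53.49 / €23.08 = €4,137,132.

€4,137,132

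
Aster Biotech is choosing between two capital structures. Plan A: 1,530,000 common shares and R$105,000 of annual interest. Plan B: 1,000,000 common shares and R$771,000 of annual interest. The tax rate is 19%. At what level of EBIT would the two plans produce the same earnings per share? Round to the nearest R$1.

Set EPS_A = EPS_B: (EBIT − R$105,000)(1 − 0.19) ÷ 1,530,000 = (EBIT − R$771,000)(1 − 0.19) ÷ 1,000,000.
Cancelling (1 − t) and cross-multiplying: 1,000,000·(EBIT − 105,000) = 1,530,000·(EBIT − 771,000).
Solving, EBIT = (771,000·1,530,000 − 105,000·1,000,000) / (1,530,000 − 1,000,000) = 1,074,630,000,000 / 530,000 = 2,027,603.77.

R$2,027,604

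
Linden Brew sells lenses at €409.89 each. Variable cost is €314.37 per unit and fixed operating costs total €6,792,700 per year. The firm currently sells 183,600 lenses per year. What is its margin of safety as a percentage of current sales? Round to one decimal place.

61.3%

Unit CM = price − variable cost = €409.89 − €314.37 = €95.52. Break-even units = €6,792,700 ÷ €95.52 = 71,112.86; break-even revenue = 71,112.86 × €409.89 = €29,148,448.52.
Actual sales revenue = 183,600 × €409.89 = €75,255,804.00.
Margin of safety = (€75,255,804.00 − €29,148,448.52) ÷ €75,255,804.00 = 61.3%.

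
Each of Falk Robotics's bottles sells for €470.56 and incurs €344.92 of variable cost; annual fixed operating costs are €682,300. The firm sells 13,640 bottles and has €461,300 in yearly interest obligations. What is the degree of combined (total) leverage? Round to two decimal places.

Contribution at this volume is 13,640 × €125.64 = €1,713,729.60.
EBIT = €1,713,729.60 − €682,300 = €1,031,429.60. Interest = €461,300.00.
DOL = €1,713,729.60 ÷ €1,031,429.60 = 1.6615; DFL = €1,031,429.60 ÷ €570,129.60 = 1.8091.
DCL = DOL × DFL = 1.6615 × 1.8091 = 3.0058.

3.01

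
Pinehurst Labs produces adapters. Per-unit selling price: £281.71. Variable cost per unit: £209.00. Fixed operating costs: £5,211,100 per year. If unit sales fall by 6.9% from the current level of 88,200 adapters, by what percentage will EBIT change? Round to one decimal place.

-36.8%

At 88,200 units, contribution = 88,200 × £72.71 = £6,413,022.00.
Operating income = contribution − fixed costs = £6,413,022.00 − £5,211,100 = £1,201,922.00.
Degree of operating leverage = £6,413,022.00 / £1,201,922.00 = 5.3356.
So EBIT moves 5.3356 × (-6.9%) = -36.8%.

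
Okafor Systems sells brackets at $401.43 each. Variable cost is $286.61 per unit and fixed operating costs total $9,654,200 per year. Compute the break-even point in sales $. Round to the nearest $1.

$33,752,704

Contribution margin per unit = $401.43 − $286.61 = $114.82, a CM ratio of $114.82 ÷ $401.43 = 0.2860.
Break-even sales = FC ÷ CM ratio = $9,654,200 × $401.43 / $114.82 = $33,752,704.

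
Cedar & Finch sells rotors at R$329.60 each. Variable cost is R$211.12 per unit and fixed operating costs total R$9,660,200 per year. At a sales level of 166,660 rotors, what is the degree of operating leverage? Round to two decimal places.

Contribution at this volume is 166,660 × R$118.48 = R$19,745,876.80.
EBIT = R$19,745,876.80 − R$9,660,200 = R$10,085,676.80.
DOL = contribution ÷ EBIT = R$19,745,876.80 ÷ R$10,085,676.80 = 1.9578.

1.96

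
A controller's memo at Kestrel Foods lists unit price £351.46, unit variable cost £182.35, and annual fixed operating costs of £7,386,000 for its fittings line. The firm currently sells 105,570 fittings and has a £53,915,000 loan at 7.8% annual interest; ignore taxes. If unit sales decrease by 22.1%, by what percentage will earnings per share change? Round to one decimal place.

-63.0%

At 105,570 units, contribution = 105,570 × £169.11 = £17,852,942.70.
Subtracting fixed costs: EBIT = £17,852,942.70 − £7,386,000 = £10,466,942.70.
Interest = £4,205,370.00, so EBIT − I = £6,261,572.70.
DCL = total CM / (EBIT − I) = £17,852,942.70 / £6,261,572.70 = 2.8512.
EPS therefore changes by 2.8512 × (-22.1%) = -63.0%.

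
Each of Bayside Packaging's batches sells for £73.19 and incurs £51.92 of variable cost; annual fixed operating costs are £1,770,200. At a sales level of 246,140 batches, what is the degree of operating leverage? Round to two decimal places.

1.51

At 246,140 units, contribution = 246,140 × £21.27 = £5,235,397.80.
Subtracting fixed costs: EBIT = £5,235,397.80 − £1,770,200 = £3,465,197.80.
Degree of operating leverage = £5,235,397.80 / £3,465,197.80 = 1.5109.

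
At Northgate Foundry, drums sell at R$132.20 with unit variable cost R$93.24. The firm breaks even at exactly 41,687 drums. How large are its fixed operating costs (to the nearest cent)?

R$1,624,125.52

Contribution margin per unit = R$132.20 − R$93.24 = R$38.96.
Since BE = FC / CM, FC = 41,687 × R$38.96 = R$1,624,125.52.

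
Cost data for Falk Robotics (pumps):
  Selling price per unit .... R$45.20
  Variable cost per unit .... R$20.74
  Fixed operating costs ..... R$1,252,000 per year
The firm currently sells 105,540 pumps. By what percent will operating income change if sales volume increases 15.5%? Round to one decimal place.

+30.1%

At 105,540 units, contribution = 105,540 × R$24.46 = R$2,581,508.40.
EBIT = R$2,581,508.40 − R$1,252,000 = R$1,329,508.40.
Degree of operating leverage = R$2,581,508.40 / R$1,329,508.40 = 1.9417.
%ΔEBIT = DOL × %ΔSales = 1.9417 × +15.5% = +30.1%.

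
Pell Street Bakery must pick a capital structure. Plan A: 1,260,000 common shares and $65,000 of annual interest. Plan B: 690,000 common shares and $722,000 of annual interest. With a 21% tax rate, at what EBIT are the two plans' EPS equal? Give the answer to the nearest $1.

$1,517,316

Set EPS_A = EPS_B: (EBIT − $65,000)(1 − 0.21) ÷ 1,260,000 = (EBIT − $722,000)(1 − 0.21) ÷ 690,000.
The (1 − t) factor cancels: (EBIT − 65,000) × 690,000 = (EBIT − 722,000) × 1,260,000.
Solving, EBIT = (722,000·1,260,000 − 65,000·690,000) / (1,260,000 − 690,000) = 864,870,000,000 / 570,000 = 1,517,315.79.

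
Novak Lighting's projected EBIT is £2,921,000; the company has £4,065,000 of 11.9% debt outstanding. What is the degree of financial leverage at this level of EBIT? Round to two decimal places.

1.20

Interest = £483,735.00.
Degree of financial leverage = EBIT / (EBIT − interest) = £2,921,000 / £2,437,265.00 = 1.1985.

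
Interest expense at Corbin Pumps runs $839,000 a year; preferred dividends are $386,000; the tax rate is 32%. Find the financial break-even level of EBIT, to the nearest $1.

$1,406,647

Preferred dividends are paid after tax, so their pre-tax equivalent is $386,000 ÷ (1 − 0.32) = $567,647.06.
EPS = 0 when EBIT covers interest plus the pre-tax preferred burden: $839,000 + $567,647.06 = $1,406,647.06.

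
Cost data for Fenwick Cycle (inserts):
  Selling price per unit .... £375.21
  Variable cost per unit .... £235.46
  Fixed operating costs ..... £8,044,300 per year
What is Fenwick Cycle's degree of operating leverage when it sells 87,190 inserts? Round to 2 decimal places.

Contribution at this volume is 87,190 × £139.75 = £12,184,802.50.
Subtracting fixed costs: EBIT = £12,184,802.50 − £8,044,300 = £4,140,502.50.
DOL = contribution ÷ EBIT = £12,184,802.50 ÷ £4,140,502.50 = 2.9428.

2.94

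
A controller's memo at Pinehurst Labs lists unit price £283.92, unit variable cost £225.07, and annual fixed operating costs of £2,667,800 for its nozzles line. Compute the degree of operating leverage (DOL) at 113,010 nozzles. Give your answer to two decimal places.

1.67

Contribution at this volume is 113,010 × £58.85 = £6,650,638.50.
EBIT = £6,650,638.50 − £2,667,800 = £3,982,838.50.
Degree of operating leverage = £6,650,638.50 / £3,982,838.50 = 1.6698.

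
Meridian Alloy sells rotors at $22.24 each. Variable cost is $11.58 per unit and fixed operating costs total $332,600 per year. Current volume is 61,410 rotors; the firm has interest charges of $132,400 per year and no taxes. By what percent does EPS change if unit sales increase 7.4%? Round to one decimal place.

At 61,410 units, contribution = 61,410 × $10.66 = $654,630.60.
Subtracting fixed costs: EBIT = $654,630.60 − $332,600 = $322,030.60.
After interest of $132,400.00, pre-tax earnings = $189,630.60.
Degree of combined leverage = contribution ÷ (EBIT − I) = $654,630.60 ÷ $189,630.60 = 3.4521.
%ΔEPS = DCL × %ΔSales = 3.4521 × +7.4% = +25.5%.

+25.5%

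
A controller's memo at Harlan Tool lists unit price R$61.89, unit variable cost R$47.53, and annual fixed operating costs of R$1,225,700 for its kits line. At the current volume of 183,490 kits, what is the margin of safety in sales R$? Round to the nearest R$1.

Contribution margin per unit = R$61.89 − R$47.53 = R$14.36. Break-even units = R$1,225,700 ÷ R$14.36 = 85,355.15; break-even revenue = 85,355.15 × R$61.89 = R$5,282,630.43.
Actual sales revenue = 183,490 × R$61.89 = R$11,356,196.10.
Margin of safety = R$11,356,196.10 − R$5,282,630.43 = R$6,073,566.

R$6,073,566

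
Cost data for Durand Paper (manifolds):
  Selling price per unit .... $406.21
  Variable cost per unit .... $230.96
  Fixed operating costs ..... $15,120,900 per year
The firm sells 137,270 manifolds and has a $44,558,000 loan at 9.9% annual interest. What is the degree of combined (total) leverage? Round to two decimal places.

5.32

Total contribution margin = 137,270 × $175.25 = $24,056,567.50.
Operating income = contribution − fixed costs = $24,056,567.50 − $15,120,900 = $8,935,667.50. Interest = $4,411,242.00.
DOL = $24,056,567.50 ÷ $8,935,667.50 = 2.6922; DFL = $8,935,667.50 ÷ $4,524,425.50 = 1.9750.
Combined leverage = 2.6922 × 1.9750 = 5.3171.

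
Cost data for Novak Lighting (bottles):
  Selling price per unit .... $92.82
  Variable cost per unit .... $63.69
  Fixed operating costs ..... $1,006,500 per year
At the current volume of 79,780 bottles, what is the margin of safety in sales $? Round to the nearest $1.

Each unit contributes $92.82 − $63.69 = $29.13. Break-even units = $1,006,500 ÷ $29.13 = 34,552.01; break-even revenue = 34,552.01 × $92.82 = $3,207,117.40.
Actual sales revenue = 79,780 × $92.82 = $7,405,179.60.
Margin of safety = $7,405,179.60 − $3,207,117.40 = $4,198,062.

$4,198,062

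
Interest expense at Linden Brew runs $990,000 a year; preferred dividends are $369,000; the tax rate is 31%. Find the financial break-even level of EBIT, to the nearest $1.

Grossing the preferred dividend up to pre-tax terms: $369,000 / (1 − 0.31) = $534,782.61.
EPS = 0 when EBIT covers interest plus the pre-tax preferred burden: $990,000 + $534,782.61 = $1,524,782.61.

$1,524,783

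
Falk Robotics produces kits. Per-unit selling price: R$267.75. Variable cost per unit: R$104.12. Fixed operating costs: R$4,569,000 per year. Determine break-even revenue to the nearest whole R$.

R$7,476,317

CM per unit = R$267.75 − R$104.12 = R$163.63; CM ratio = R$163.63 / R$267.75 = 0.6111.
Break-even revenue = fixed costs × price ÷ CM = R$4,569,000 × R$267.75 ÷ R$163.63 = R$7,476,317.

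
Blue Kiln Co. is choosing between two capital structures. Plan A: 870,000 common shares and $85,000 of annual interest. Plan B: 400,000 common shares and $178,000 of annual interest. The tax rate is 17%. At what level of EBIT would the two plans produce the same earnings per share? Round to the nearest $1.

$257,149

Set EPS_A = EPS_B: (EBIT − $85,000)(1 − 0.17) ÷ 870,000 = (EBIT − $178,000)(1 − 0.17) ÷ 400,000.
The (1 − t) factor cancels: (EBIT − 85,000) × 400,000 = (EBIT − 178,000) × 870,000.
EBIT × (870,000 − 400,000) = 178,000 × 870,000 − 85,000 × 400,000 = 120,860,000,000, so EBIT = 120,860,000,000 ÷ 470,000 = 257,148.94.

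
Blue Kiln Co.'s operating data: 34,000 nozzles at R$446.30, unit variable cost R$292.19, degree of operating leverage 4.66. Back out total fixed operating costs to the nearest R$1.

R$4,115,332

At 34,000 units, contribution = 34,000 × R$154.11 = R$5,239,740.00.
DOL = contribution / EBIT, so EBIT = R$5,239,740.00 / 4.66 = R$1,124,407.73.
Fixed costs = CM − EBIT = R$5,239,740.00 − R$1,124,407.73 = R$4,115,332.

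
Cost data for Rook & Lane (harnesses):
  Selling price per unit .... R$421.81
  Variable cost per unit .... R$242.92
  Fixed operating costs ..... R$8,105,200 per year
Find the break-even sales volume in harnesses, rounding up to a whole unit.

Unit CM = price − variable cost = R$421.81 − R$242.92 = R$178.89.
Units to break even: R$8,105,200 ÷ R$178.89 = 45,308.29, rounded up to 45,309.

45,309 harnesses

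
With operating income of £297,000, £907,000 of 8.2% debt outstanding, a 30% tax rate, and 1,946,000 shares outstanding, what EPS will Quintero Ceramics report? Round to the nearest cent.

£0.08

Interest = £74,374.00, so EBT = £297,000 − £74,374.00 = £222,626.00.
Net income = £222,626.00 × (1 − 0.30) = £155,838.20.
EPS = £155,838.20 ÷ 1,946,000 = £0.08.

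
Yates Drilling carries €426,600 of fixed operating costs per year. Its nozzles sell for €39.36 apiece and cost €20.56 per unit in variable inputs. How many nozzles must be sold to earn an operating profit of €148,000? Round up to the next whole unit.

Contribution margin per unit = €39.36 − €20.56 = €18.80.
Need Q such that Q × €18.80 − €426,600 = €148,000, i.e. Q = €574,600 / €18.80 = 30,563.83 → 30,564.

30,564 nozzles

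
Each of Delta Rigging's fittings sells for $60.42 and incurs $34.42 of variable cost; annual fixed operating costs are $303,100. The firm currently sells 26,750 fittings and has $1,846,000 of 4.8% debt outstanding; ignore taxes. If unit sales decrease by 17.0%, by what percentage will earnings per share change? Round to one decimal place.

-38.9%

Total contribution margin = 26,750 × $26.00 = $695,500.00.
Subtracting fixed costs: EBIT = $695,500.00 − $303,100 = $392,400.00.
After interest of $88,608.00, pre-tax earnings = $303,792.00.
DCL = total CM / (EBIT − I) = $695,500.00 / $303,792.00 = 2.2894.
EPS therefore changes by 2.2894 × (-17.0%) = -38.9%.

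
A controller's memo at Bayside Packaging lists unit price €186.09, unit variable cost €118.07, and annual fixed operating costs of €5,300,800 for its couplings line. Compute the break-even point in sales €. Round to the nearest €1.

€14,501,998

CM per unit = €186.09 − €118.07 = €68.02; CM ratio = €68.02 / €186.09 = 0.3655.
Break-even sales = FC ÷ CM ratio = €5,300,800 × €186.09 / €68.02 = €14,501,998.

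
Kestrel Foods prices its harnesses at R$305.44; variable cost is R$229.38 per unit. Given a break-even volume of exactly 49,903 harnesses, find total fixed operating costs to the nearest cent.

R$3,795,622.18

Unit CM = price − variable cost = R$305.44 − R$229.38 = R$76.06.
Since BE = FC / CM, FC = 49,903 × R$76.06 = R$3,795,622.18.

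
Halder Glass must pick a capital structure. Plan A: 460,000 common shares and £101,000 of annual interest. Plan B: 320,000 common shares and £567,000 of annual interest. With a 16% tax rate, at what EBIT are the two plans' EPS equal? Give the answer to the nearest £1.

£1,632,143

At indifference, (EBIT − 101,000)(1 − t)/460,000 = (EBIT − 567,000)(1 − t)/320,000.
The (1 − t) factor cancels: (EBIT − 101,000) × 320,000 = (EBIT − 567,000) × 460,000.
EBIT × (460,000 − 320,000) = 567,000 × 460,000 − 101,000 × 320,000 = 228,500,000,000, so EBIT = 228,500,000,000 ÷ 140,000 = 1,632,142.86.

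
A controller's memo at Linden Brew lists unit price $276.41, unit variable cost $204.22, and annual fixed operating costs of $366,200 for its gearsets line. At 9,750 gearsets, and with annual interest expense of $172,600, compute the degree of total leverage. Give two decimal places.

4.26

At 9,750 units, contribution = 9,750 × $72.19 = $703,852.50.
Operating income = contribution − fixed costs = $703,852.50 − $366,200 = $337,652.50. Interest = $172,600.00, so EBIT − I = $165,052.50.
Degree of total leverage = total CM / (EBIT − interest) = $703,852.50 / $165,052.50 = 4.2644.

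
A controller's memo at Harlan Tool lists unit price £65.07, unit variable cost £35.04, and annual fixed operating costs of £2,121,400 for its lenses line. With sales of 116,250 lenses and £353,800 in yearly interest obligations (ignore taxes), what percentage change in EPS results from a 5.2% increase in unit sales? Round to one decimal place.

+17.9%

At 116,250 units, contribution = 116,250 × £30.03 = £3,490,987.50.
EBIT = £3,490,987.50 − £2,121,400 = £1,369,587.50.
After interest of £353,800.00, pre-tax earnings = £1,015,787.50.
Degree of combined leverage = contribution ÷ (EBIT − I) = £3,490,987.50 ÷ £1,015,787.50 = 3.4367.
EPS therefore changes by 3.4367 × (+5.2%) = +17.9%.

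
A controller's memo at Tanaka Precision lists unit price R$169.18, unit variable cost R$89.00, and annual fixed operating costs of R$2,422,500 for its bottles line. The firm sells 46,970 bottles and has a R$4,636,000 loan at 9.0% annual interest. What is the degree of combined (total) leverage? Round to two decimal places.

At 46,970 units, contribution = 46,970 × R$80.18 = R$3,766,054.60.
Operating income = contribution − fixed costs = R$3,766,054.60 − R$2,422,500 = R$1,343,554.60. Interest = R$417,240.00, so EBIT − I = R$926,314.60.
DCL = contribution ÷ (EBIT − I) = R$3,766,054.60 ÷ R$926,314.60 = 4.0656.

4.07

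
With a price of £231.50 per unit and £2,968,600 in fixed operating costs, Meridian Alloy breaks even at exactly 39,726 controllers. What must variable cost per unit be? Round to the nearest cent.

Contribution per unit must be FC / Q = £2,968,600 / 39,726 = £74.7269.
Hence VC = price − CM = £231.50 − £74.7269 = £156.77.

£156.77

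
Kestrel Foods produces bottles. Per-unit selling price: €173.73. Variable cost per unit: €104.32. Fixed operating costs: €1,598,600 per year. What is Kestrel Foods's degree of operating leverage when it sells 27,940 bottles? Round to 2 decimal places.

5.69

Total contribution margin = 27,940 × €69.41 = €1,939,315.40.
Operating income = contribution − fixed costs = €1,939,315.40 − €1,598,600 = €340,715.40.
Degree of operating leverage = €1,939,315.40 / €340,715.40 = 5.6919.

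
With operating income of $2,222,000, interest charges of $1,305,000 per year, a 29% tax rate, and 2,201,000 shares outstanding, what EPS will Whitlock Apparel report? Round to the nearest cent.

$0.30

Interest = $1,305,000.00, so EBT = $2,222,000 − $1,305,000.00 = $917,000.00.
Net income = $917,000.00 × (1 − 0.29) = $651,070.00.
Per share: $651,070.00 / 2,201,000 shares = $0.30.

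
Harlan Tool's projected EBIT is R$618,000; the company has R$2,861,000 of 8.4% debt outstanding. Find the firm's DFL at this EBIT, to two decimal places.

1.64

Interest = R$240,324.00.
Degree of financial leverage = EBIT / (EBIT − interest) = R$618,000 / R$377,676.00 = 1.6363.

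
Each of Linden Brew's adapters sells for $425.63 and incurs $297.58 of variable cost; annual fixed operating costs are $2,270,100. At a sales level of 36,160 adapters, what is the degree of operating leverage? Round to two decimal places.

1.96

Contribution at this volume is 36,160 × $128.05 = $4,630,288.00.
Operating income = contribution − fixed costs = $4,630,288.00 − $2,270,100 = $2,360,188.00.
Degree of operating leverage = $4,630,288.00 / $2,360,188.00 = 1.9618.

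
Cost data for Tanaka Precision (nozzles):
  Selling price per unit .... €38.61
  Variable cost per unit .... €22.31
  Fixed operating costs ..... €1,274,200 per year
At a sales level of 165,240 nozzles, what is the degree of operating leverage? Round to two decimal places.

1.90

Total contribution margin = 165,240 × €16.30 = €2,693,412.00.
Subtracting fixed costs: EBIT = €2,693,412.00 − €1,274,200 = €1,419,212.00.
DOL = contribution ÷ EBIT = €2,693,412.00 ÷ €1,419,212.00 = 1.8978.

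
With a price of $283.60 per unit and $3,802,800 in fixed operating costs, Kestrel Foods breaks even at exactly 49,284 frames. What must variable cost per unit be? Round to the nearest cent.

Contribution per unit must be FC / Q = $3,802,800 / 49,284 = $77.1609.
Variable cost per unit = $283.60 − $77.1609 = $206.44.

$206.44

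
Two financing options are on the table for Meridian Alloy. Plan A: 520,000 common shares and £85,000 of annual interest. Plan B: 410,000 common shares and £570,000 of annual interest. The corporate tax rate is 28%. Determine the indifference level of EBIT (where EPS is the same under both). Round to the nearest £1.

Set EPS_A = EPS_B: (EBIT − £85,000)(1 − 0.28) ÷ 520,000 = (EBIT − £570,000)(1 − 0.28) ÷ 410,000.
Cancelling (1 − t) and cross-multiplying: 410,000·(EBIT − 85,000) = 520,000·(EBIT − 570,000).
Solving, EBIT = (570,000·520,000 − 85,000·410,000) / (520,000 − 410,000) = 261,550,000,000 / 110,000 = 2,377,727.27.

£2,377,727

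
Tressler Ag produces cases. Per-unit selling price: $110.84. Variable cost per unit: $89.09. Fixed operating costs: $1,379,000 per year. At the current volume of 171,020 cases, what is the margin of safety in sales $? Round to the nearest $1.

$11,928,346

Each unit contributes $110.84 − $89.09 = $21.75. Break-even units = $1,379,000 ÷ $21.75 = 63,402.30; break-even revenue = 63,402.30 × $110.84 = $7,027,510.80.
Actual sales revenue = 171,020 × $110.84 = $18,955,856.80.
Margin of safety = $18,955,856.80 − $7,027,510.80 = $11,928,346.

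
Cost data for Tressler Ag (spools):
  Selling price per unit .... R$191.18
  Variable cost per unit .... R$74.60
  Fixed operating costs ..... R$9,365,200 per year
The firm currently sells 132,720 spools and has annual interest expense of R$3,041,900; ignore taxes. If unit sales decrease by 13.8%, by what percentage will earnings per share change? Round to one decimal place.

-69.7%

Total contribution margin = 132,720 × R$116.58 = R$15,472,497.60.
Operating income = contribution − fixed costs = R$15,472,497.60 − R$9,365,200 = R$6,107,297.60.
After interest of R$3,041,900.00, pre-tax earnings = R$3,065,397.60.
Degree of combined leverage = contribution ÷ (EBIT − I) = R$15,472,497.60 ÷ R$3,065,397.60 = 5.0475.
%ΔEPS = DCL × %ΔSales = 5.0475 × -13.8% = -69.7%.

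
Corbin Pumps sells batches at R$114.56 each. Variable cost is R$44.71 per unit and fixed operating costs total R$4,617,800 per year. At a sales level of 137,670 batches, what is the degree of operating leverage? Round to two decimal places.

1.92

Contribution at this volume is 137,670 × R$69.85 = R$9,616,249.50.
Operating income = contribution − fixed costs = R$9,616,249.50 − R$4,617,800 = R$4,998,449.50.
DOL = contribution ÷ EBIT = R$9,616,249.50 ÷ R$4,998,449.50 = 1.9238.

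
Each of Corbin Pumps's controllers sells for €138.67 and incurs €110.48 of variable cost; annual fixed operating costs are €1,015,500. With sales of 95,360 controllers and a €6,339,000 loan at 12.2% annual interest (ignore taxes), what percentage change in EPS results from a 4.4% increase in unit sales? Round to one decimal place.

+13.2%

At 95,360 units, contribution = 95,360 × €28.19 = €2,688,198.40.
Subtracting fixed costs: EBIT = €2,688,198.40 − €1,015,500 = €1,672,698.40.
After interest of €773,358.00, pre-tax earnings = €899,340.40.
Degree of combined leverage = contribution ÷ (EBIT − I) = €2,688,198.40 ÷ €899,340.40 = 2.9891.
%ΔEPS = DCL × %ΔSales = 2.9891 × +4.4% = +13.2%.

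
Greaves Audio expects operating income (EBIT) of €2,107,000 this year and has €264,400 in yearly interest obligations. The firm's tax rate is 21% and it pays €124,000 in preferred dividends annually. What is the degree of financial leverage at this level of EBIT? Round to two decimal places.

1.25

Interest = €264,400.00.
Pre-tax preferred-dividend burden = €124,000 ÷ (1 − 0.21) = €156,962.03.
DFL = EBIT ÷ [EBIT − I − D_p/(1−t)] = €2,107,000 ÷ [€2,107,000 − €264,400.00 − €156,962.03] = €2,107,000 ÷ €1,685,637.97 = 1.2500.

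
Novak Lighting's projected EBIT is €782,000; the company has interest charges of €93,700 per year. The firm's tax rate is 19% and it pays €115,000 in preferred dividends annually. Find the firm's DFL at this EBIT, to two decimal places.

1.43

Interest = €93,700.00.
Pre-tax preferred-dividend burden = €115,000 ÷ (1 − 0.19) = €141,975.31.
DFL = EBIT ÷ [EBIT − I − D_p/(1−t)] = €782,000 ÷ [€782,000 − €93,700.00 − €141,975.31] = €782,000 ÷ €546,324.69 = 1.4314.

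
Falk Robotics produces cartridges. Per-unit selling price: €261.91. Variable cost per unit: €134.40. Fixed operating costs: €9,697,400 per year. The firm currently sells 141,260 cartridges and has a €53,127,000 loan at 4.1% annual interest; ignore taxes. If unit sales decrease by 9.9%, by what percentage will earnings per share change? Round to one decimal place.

-29.1%

Total contribution margin = 141,260 × €127.51 = €18,012,062.60.
EBIT = €18,012,062.60 − €9,697,400 = €8,314,662.60.
After interest of €2,178,207.00, pre-tax earnings = €6,136,455.60.
Degree of combined leverage = contribution ÷ (EBIT − I) = €18,012,062.60 ÷ €6,136,455.60 = 2.9353.
%ΔEPS = DCL × %ΔSales = 2.9353 × -9.9% = -29.1%.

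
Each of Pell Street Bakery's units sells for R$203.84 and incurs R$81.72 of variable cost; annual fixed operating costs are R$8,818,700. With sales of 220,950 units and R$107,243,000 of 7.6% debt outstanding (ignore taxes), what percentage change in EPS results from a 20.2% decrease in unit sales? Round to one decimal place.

-54.4%

Total contribution margin = 220,950 × R$122.12 = R$26,982,414.00.
EBIT = R$26,982,414.00 − R$8,818,700 = R$18,163,714.00.
Interest = R$8,150,468.00, so EBIT − I = R$10,013,246.00.
Degree of combined leverage = contribution ÷ (EBIT − I) = R$26,982,414.00 ÷ R$10,013,246.00 = 2.6947.
EPS therefore changes by 2.6947 × (-20.2%) = -54.4%.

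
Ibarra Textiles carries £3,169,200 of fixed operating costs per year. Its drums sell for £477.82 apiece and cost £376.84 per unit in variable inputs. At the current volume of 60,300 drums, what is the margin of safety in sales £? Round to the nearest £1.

Unit CM = price − variable cost = £477.82 − £376.84 = £100.98. Break-even units = £3,169,200 ÷ £100.98 = 31,384.43; break-even revenue = 31,384.43 × £477.82 = £14,996,109.57.
Actual sales revenue = 60,300 × £477.82 = £28,812,546.00.
Margin of safety = £28,812,546.00 − £14,996,109.57 = £13,816,436.

£13,816,436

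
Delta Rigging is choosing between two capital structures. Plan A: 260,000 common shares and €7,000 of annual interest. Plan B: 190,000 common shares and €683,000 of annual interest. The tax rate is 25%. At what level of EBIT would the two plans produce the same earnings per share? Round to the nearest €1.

Set EPS_A = EPS_B: (EBIT − €7,000)(1 − 0.25) ÷ 260,000 = (EBIT − €683,000)(1 − 0.25) ÷ 190,000.
Cancelling (1 − t) and cross-multiplying: 190,000·(EBIT − 7,000) = 260,000·(EBIT − 683,000).
Solving, EBIT = (683,000·260,000 − 7,000·190,000) / (260,000 − 190,000) = 176,250,000,000 / 70,000 = 2,517,857.14.

€2,517,857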